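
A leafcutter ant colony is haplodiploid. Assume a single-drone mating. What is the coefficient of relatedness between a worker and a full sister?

Haplodiploid full sisters inherit their father's entire haploid genome identically (contributing 1/2) and on average half of their mother's contribution (1/2 · 1/2 = 1/4); r = 1/2 + 1/4 = 3/4.

0.75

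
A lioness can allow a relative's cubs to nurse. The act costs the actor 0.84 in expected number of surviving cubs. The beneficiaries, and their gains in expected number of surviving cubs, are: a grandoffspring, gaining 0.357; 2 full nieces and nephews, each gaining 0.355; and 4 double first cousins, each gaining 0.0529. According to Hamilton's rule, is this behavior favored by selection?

Hamilton's rule: the trait is favored when the sum of r·B over every recipient exceeds the actor's cost C.
r to a grandoffspring = 1/4 (two parent–offspring links: r = (1/2)^2 = 1/4).
r to a full niece or nephew = 0.25 (full aunt/uncle↔niece/nephew: two paths of length 3 through the shared grandparent pair: r = 2·(1/2)^3 = 1/4).
r to a double first cousin = 0.25 (double first cousins share both grandparent pairs — four paths of length 4: r = 4·(1/2)^4 = 1/4).
Summing one r·B term per recipient: 1·0.25·0.357 + 2·0.25·0.355 + 4·0.25·0.0529 = 0.31965.
0.31965 < 0.84: the indirect benefit is less than the cost.

No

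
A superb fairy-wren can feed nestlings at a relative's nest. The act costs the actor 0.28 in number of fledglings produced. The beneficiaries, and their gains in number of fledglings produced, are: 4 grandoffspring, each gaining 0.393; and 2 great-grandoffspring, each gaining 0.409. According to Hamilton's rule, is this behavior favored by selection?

Yes

Hamilton's rule: the trait is favored when the sum of r·B over every recipient exceeds the actor's cost C.
r to a grandoffspring = 1/4 (two parent–offspring links: r = (1/2)^2 = 1/4).
r to a great-grandoffspring = 0.125 (three parent–offspring links: r = (1/2)^3 = 1/8).
Summing one r·B term per recipient: 4·0.25·0.393 + 2·0.125·0.409 = 0.49525.
0.49525 > 0.28: the indirect benefit exceeds the cost.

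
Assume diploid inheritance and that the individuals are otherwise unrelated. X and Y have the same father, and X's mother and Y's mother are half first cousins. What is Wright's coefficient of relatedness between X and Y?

0.265625

Independent pedigree routes through distinct common ancestors add.
X and Y are related in two ways: half-sibs through their shared father (r = 1/4) and half second cousins through their mothers (r = 1/64).
r = 1/4 + 1/64 = 17/64 = 0.265625.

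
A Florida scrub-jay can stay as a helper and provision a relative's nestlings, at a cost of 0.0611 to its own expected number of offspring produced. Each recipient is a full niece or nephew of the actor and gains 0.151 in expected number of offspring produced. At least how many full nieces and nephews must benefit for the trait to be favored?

r to a full niece or nephew = 0.25 (full aunt/uncle↔niece/nephew: two paths of length 3 through the shared grandparent pair: r = 2·(1/2)^3 = 1/4).
Hamilton's rule: n·r·B > C  ⇒  n > C/(r·B) = 0.0611/(0.25·0.151) = 1.619.
The smallest integer exceeding 1.619 is 2.

2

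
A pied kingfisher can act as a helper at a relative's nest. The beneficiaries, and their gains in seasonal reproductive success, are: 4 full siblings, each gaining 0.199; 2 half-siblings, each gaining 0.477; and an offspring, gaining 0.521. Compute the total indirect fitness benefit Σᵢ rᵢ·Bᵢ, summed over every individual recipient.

r to a full sibling = 1/2 (full sibs share both parents — two paths of length 2: r = 2·(1/2)^2 = 1/2).
r to a half-sibling = 0.25 (half-sibs share one parent — one path of length 2: r = (1/2)^2 = 1/4).
r to an offspring = 1/2 (one parent–offspring link: r = (1/2)^1 = 1/2).
Summing one r·B term per recipient: 4·0.5·0.199 + 2·0.25·0.477 + 1·0.5·0.521 = 0.897.

0.897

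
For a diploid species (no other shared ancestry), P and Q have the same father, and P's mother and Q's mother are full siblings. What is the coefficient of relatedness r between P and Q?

Independent pedigree routes through distinct common ancestors add.
P and Q are related in two ways: half-sibs through their shared father (r = 1/4) and first cousins through their mothers (r = 1/8).
r = 1/4 + 1/8 = 3/8 = 0.375.

0.375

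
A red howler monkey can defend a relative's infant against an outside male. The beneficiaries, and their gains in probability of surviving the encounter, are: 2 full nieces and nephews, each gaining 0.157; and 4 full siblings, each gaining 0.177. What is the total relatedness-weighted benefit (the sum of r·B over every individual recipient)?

0.4325

r to a full niece or nephew = 1/4 (full aunt/uncle↔niece/nephew: two paths of length 3 through the shared grandparent pair: r = 2·(1/2)^3 = 1/4).
r to a full sibling = 1/2 (full sibs share both parents — two paths of length 2: r = 2·(1/2)^2 = 1/2).
Summing one r·B term per recipient: 2·0.25·0.157 + 4·0.5·0.177 = 0.4325.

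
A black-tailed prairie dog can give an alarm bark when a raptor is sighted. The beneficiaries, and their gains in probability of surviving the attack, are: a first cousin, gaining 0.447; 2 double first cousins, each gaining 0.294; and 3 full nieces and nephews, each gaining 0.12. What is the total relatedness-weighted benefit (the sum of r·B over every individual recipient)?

0.292875

r to a first cousin = 1/8 (first cousins share one grandparent pair — two paths of length 4: r = 2·(1/2)^4 = 1/8).
r to a double first cousin = 1/4 (double first cousins share both grandparent pairs — four paths of length 4: r = 4·(1/2)^4 = 1/4).
r to a full niece or nephew = 1/4 (full aunt/uncle↔niece/nephew: two paths of length 3 through the shared grandparent pair: r = 2·(1/2)^3 = 1/4).
Summing one r·B term per recipient: 1·0.125·0.447 + 2·0.25·0.294 + 3·0.25·0.12 = 0.292875.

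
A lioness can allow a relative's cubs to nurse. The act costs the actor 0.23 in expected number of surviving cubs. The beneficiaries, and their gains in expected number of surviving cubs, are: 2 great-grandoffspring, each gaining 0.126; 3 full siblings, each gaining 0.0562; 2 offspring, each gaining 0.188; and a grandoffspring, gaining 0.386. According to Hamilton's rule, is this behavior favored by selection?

Yes

Hamilton's rule: the trait is favored when the sum of r·B over every recipient exceeds the actor's cost C.
r to a great-grandoffspring = 1/8 (three parent–offspring links: r = (1/2)^3 = 1/8).
r to a full sibling = 1/2 (full sibs share both parents — two paths of length 2: r = 2·(1/2)^2 = 1/2).
r to an offspring = 0.5 (one parent–offspring link: r = (1/2)^1 = 1/2).
r to a grandoffspring = 1/4 (two parent–offspring links: r = (1/2)^2 = 1/4).
Summing one r·B term per recipient: 2·0.125·0.126 + 3·0.5·0.0562 + 2·0.5·0.188 + 1·0.25·0.386 = 0.4003.
0.4003 > 0.23: the indirect benefit exceeds the cost.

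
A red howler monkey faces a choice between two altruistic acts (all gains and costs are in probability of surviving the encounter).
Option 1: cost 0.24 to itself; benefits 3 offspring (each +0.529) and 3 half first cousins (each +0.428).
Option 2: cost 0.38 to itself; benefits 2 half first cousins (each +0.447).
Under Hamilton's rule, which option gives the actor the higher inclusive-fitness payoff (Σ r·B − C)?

Option 1

Option 1: r to an offspring = 0.5.
Option 1: r to a half first cousin = 0.0625.
Option 1: Σ r·B − C = (3·0.5·0.529 + 3·0.0625·0.428) − 0.24 = 0.63375.
Option 2: r to a half first cousin = 0.0625.
Option 2: Σ r·B − C = (2·0.0625·0.447) − 0.38 = -0.324125.
Option 1 has the higher net inclusive-fitness payoff.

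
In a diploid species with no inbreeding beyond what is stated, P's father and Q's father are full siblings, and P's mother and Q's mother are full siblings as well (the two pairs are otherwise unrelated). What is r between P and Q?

0.25

Relatedness sums over independent paths through distinct common ancestors.
P and Q are related in two ways: first cousins through their fathers (r = 1/8) and first cousins through their mothers (r = 1/8) — i.e. double first cousins.
r = 1/8 + 1/8 = 1/4 = 0.25.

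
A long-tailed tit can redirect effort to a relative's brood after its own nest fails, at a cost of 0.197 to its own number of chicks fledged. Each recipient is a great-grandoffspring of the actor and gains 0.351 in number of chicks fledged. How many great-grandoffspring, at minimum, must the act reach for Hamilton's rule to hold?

r to a great-grandoffspring = 0.125 (three parent–offspring links: r = (1/2)^3 = 1/8).
Hamilton's rule: n·r·B > C  ⇒  n > C/(r·B) = 0.197/(0.125·0.351) = 4.49.
The smallest integer exceeding 4.49 is 5.

5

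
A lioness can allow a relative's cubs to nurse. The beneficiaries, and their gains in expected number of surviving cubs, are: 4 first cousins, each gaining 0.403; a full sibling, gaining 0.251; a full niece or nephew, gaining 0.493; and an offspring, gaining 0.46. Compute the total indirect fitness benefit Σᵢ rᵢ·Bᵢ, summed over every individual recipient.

0.68025

r to a first cousin = 0.125 (first cousins share one grandparent pair — two paths of length 4: r = 2·(1/2)^4 = 1/8).
r to a full sibling = 0.5 (full sibs share both parents — two paths of length 2: r = 2·(1/2)^2 = 1/2).
r to a full niece or nephew = 1/4 (full aunt/uncle↔niece/nephew: two paths of length 3 through the shared grandparent pair: r = 2·(1/2)^3 = 1/4).
r to an offspring = 1/2 (one parent–offspring link: r = (1/2)^1 = 1/2).
Summing one r·B term per recipient: 4·0.125·0.403 + 1·0.5·0.251 + 1·0.25·0.493 + 1·0.5·0.46 = 0.68025.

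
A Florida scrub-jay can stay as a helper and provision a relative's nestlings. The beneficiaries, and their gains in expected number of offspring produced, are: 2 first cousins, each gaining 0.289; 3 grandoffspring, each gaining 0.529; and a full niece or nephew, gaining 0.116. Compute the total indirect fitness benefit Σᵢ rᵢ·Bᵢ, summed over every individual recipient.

0.498

r to a first cousin = 0.125 (first cousins share one grandparent pair — two paths of length 4: r = 2·(1/2)^4 = 1/8).
r to a grandoffspring = 0.25 (two parent–offspring links: r = (1/2)^2 = 1/4).
r to a full niece or nephew = 0.25 (full aunt/uncle↔niece/nephew: two paths of length 3 through the shared grandparent pair: r = 2·(1/2)^3 = 1/4).
Summing one r·B term per recipient: 2·0.125·0.289 + 3·0.25·0.529 + 1·0.25·0.116 = 0.498.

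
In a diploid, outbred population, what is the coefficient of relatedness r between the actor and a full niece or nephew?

Each parent–offspring link contributes a factor of 1/2, and independent paths through distinct common ancestors add.
Full aunt/uncle↔niece/nephew: two paths of length 3 through the shared grandparent pair: r = 2·(1/2)^3 = 1/4.

0.25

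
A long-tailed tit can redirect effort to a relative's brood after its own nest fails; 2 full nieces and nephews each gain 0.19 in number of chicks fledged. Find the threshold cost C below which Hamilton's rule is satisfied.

r to a full niece or nephew = 1/4 (full aunt/uncle↔niece/nephew: two paths of length 3 through the shared grandparent pair: r = 2·(1/2)^3 = 1/4).
Hamilton's rule: n·r·B > C, so the trait is favored while C < n·r·B = 2·0.25·0.19 = 0.095.

0.095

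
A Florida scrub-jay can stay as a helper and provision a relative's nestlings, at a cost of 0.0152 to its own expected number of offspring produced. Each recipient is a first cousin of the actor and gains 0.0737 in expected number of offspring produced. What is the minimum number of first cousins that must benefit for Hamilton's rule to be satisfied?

2

r to a first cousin = 0.125 (first cousins share one grandparent pair — two paths of length 4: r = 2·(1/2)^4 = 1/8).
Hamilton's rule: n·r·B > C  ⇒  n > C/(r·B) = 0.0152/(0.125·0.0737) = 1.65.
The smallest integer exceeding 1.65 is 2.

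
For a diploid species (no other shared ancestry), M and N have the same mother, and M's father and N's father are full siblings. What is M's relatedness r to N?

0.375

Wright's path rule: contributions from independent ancestry routes add.
M and N are related in two ways: half-sibs through their shared mother (r = 1/4) and first cousins through their fathers (r = 1/8).
r = 1/4 + 1/8 = 0.375.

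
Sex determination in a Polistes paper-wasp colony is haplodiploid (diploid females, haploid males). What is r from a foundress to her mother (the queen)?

0.5

One meiotic link between diploid queen and diploid daughter: r = 1/2.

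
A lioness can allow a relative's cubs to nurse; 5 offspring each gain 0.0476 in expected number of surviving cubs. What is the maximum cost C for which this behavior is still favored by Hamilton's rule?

r to an offspring = 0.5 (one parent–offspring link: r = (1/2)^1 = 1/2).
Hamilton's rule: n·r·B > C, so the trait is favored while C < n·r·B = 5·0.5·0.0476 = 0.119.

0.119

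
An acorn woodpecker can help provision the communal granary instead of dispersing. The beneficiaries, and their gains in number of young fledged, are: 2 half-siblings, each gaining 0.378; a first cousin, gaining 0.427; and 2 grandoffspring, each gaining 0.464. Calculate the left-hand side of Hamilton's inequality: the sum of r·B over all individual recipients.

0.474375

r to a half-sibling = 1/4 (half-sibs share one parent — one path of length 2: r = (1/2)^2 = 1/4).
r to a first cousin = 1/8 (first cousins share one grandparent pair — two paths of length 4: r = 2·(1/2)^4 = 1/8).
r to a grandoffspring = 1/4 (two parent–offspring links: r = (1/2)^2 = 1/4).
Summing one r·B term per recipient: 2·0.25·0.378 + 1·0.125·0.427 + 2·0.25·0.464 = 0.474375.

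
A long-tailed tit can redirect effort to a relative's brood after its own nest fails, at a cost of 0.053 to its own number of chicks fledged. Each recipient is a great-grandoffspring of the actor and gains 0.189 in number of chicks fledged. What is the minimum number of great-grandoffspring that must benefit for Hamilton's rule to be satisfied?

r to a great-grandoffspring = 1/8 (three parent–offspring links: r = (1/2)^3 = 1/8).
Hamilton's rule: n·r·B > C  ⇒  n > C/(r·B) = 0.053/(0.125·0.189) = 2.243.
The smallest integer exceeding 2.243 is 3.

3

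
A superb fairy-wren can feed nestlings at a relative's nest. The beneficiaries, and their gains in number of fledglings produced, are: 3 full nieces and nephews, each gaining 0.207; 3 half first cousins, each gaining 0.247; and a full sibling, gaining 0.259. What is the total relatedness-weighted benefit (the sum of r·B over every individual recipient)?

r to a full niece or nephew = 0.25 (full aunt/uncle↔niece/nephew: two paths of length 3 through the shared grandparent pair: r = 2·(1/2)^3 = 1/4).
r to a half first cousin = 1/16 (half first cousins share one grandparent — one path of length 4: r = (1/2)^4 = 1/16).
r to a full sibling = 1/2 (full sibs share both parents — two paths of length 2: r = 2·(1/2)^2 = 1/2).
Summing one r·B term per recipient: 3·0.25·0.207 + 3·0.0625·0.247 + 1·0.5·0.259 = 0.3310625.

0.3310625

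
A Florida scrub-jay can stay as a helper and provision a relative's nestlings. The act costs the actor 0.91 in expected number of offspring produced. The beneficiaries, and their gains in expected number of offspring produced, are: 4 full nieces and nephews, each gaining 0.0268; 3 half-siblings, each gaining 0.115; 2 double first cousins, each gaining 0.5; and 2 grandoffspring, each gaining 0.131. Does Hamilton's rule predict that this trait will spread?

Hamilton's rule: the trait is favored when the sum of r·B over every recipient exceeds the actor's cost C.
r to a full niece or nephew = 1/4 (full aunt/uncle↔niece/nephew: two paths of length 3 through the shared grandparent pair: r = 2·(1/2)^3 = 1/4).
r to a half-sibling = 1/4 (half-sibs share one parent — one path of length 2: r = (1/2)^2 = 1/4).
r to a double first cousin = 0.25 (double first cousins share both grandparent pairs — four paths of length 4: r = 4·(1/2)^4 = 1/4).
r to a grandoffspring = 0.25 (two parent–offspring links: r = (1/2)^2 = 1/4).
Summing one r·B term per recipient: 4·0.25·0.0268 + 3·0.25·0.115 + 2·0.25·0.5 + 2·0.25·0.131 = 0.42855.
0.42855 < 0.91: the indirect benefit is less than the cost.

No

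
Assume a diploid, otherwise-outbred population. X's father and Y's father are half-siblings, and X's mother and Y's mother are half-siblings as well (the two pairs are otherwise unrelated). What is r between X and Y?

0.125

Independent pedigree routes through distinct common ancestors add.
X and Y are related in two ways: half first cousins through their fathers (r = 1/16) and half first cousins through their mothers (r = 1/16).
r = 1/16 + 1/16 = 0.125.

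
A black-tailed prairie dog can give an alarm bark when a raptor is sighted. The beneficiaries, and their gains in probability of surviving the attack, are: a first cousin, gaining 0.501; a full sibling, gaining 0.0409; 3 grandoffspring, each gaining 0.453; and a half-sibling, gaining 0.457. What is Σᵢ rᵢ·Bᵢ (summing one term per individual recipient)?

r to a first cousin = 0.125 (first cousins share one grandparent pair — two paths of length 4: r = 2·(1/2)^4 = 1/8).
r to a full sibling = 1/2 (full sibs share both parents — two paths of length 2: r = 2·(1/2)^2 = 1/2).
r to a grandoffspring = 1/4 (two parent–offspring links: r = (1/2)^2 = 1/4).
r to a half-sibling = 1/4 (half-sibs share one parent — one path of length 2: r = (1/2)^2 = 1/4).
Summing one r·B term per recipient: 1·0.125·0.501 + 1·0.5·0.0409 + 3·0.25·0.453 + 1·0.25·0.457 = 0.537075.

0.537075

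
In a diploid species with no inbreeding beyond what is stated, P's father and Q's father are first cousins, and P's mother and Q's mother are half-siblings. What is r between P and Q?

0.09375

Wright's path rule: contributions from independent ancestry routes add.
P and Q are related in two ways: second cousins through their fathers (r = 1/32) and half first cousins through their mothers (r = 1/16).
r = 1/32 + 1/16 = 0.09375.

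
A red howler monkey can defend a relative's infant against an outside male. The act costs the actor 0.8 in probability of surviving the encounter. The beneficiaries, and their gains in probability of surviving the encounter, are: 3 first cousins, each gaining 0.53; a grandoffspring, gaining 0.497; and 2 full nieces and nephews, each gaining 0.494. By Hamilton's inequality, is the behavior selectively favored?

No

Hamilton's rule: the trait is favored when the sum of r·B over every recipient exceeds the actor's cost C.
r to a first cousin = 1/8 (first cousins share one grandparent pair — two paths of length 4: r = 2·(1/2)^4 = 1/8).
r to a grandoffspring = 0.25 (two parent–offspring links: r = (1/2)^2 = 1/4).
r to a full niece or nephew = 1/4 (full aunt/uncle↔niece/nephew: two paths of length 3 through the shared grandparent pair: r = 2·(1/2)^3 = 1/4).
Summing one r·B term per recipient: 3·0.125·0.53 + 1·0.25·0.497 + 2·0.25·0.494 = 0.57.
0.57 < 0.8: the indirect benefit is less than the cost.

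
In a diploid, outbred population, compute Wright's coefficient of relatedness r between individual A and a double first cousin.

Double first cousins share both grandparent pairs — four paths of length 4: r = 4·(1/2)^4 = 1/4.

0.25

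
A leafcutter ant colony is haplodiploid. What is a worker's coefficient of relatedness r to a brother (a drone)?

Her haploid brother carries none of their father's genes and a random half of their mother's genome; that half matches the maternal half of her own genome with probability 1/2: r = 1/2 · 1/2 = 1/4.

0.25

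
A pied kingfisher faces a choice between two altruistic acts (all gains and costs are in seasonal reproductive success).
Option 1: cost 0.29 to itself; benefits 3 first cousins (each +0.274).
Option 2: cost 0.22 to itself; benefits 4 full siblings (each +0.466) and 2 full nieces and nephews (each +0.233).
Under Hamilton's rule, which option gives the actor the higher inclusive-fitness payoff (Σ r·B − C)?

Option 1: r to a first cousin = 0.125.
Option 1: Σ r·B − C = (3·0.125·0.274) − 0.29 = -0.18725.
Option 2: r to a full sibling = 0.5.
Option 2: r to a full niece or nephew = 0.25.
Option 2: Σ r·B − C = (4·0.5·0.466 + 2·0.25·0.233) − 0.22 = 0.8285.
Option 2 has the higher net inclusive-fitness payoff.

Option 2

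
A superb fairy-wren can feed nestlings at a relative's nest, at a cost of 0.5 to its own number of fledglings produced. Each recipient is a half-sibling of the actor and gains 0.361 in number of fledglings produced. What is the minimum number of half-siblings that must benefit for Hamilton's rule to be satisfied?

r to a half-sibling = 0.25 (half-sibs share one parent — one path of length 2: r = (1/2)^2 = 1/4).
Hamilton's rule: n·r·B > C  ⇒  n > C/(r·B) = 0.5/(0.25·0.361) = 5.54.
The smallest integer exceeding 5.54 is 6.

6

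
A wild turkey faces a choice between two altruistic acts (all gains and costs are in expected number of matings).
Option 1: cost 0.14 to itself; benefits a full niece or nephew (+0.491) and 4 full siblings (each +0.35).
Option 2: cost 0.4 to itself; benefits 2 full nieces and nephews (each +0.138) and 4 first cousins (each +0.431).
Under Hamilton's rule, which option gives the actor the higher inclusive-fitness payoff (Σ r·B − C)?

Option 1: r to a full niece or nephew = 0.25.
Option 1: r to a full sibling = 0.5.
Option 1: Σ r·B − C = (1·0.25·0.491 + 4·0.5·0.35) − 0.14 = 0.68275.
Option 2: r to a full niece or nephew = 0.25.
Option 2: r to a first cousin = 0.125.
Option 2: Σ r·B − C = (2·0.25·0.138 + 4·0.125·0.431) − 0.4 = -0.1155.
Option 1 has the higher net inclusive-fitness payoff.

Option 1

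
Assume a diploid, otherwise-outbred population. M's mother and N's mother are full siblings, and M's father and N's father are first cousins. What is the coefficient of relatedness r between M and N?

Relatedness sums over independent paths through distinct common ancestors.
M and N are related in two ways: first cousins through their mothers (r = 1/8) and second cousins through their fathers (r = 1/32).
r = 1/8 + 1/32 = 0.15625.

0.15625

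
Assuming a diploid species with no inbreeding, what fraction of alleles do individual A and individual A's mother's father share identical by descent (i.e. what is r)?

0.25

Each parent–offspring link contributes a factor of 1/2, and independent paths through distinct common ancestors add.
Two parent–offspring links: r = (1/2)^2 = 1/4.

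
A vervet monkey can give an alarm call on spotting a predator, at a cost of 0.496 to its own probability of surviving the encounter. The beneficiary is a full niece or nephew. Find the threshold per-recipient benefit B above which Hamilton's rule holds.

1.984

r to a full niece or nephew = 0.25 (full aunt/uncle↔niece/nephew: two paths of length 3 through the shared grandparent pair: r = 2·(1/2)^3 = 1/4).
Hamilton's rule with n recipients of equal r: n·r·B > C, so B > C/(n·r) = 0.496/(1·0.25) = 1.984.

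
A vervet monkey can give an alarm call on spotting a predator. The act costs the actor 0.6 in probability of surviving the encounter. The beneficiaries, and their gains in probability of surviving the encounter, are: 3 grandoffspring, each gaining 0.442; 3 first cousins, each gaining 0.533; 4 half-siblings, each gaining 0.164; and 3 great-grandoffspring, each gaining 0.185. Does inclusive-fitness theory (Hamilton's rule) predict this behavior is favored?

Yes

Hamilton's rule: the trait is favored when the sum of r·B over every recipient exceeds the actor's cost C.
r to a grandoffspring = 1/4 (two parent–offspring links: r = (1/2)^2 = 1/4).
r to a first cousin = 1/8 (first cousins share one grandparent pair — two paths of length 4: r = 2·(1/2)^4 = 1/8).
r to a half-sibling = 1/4 (half-sibs share one parent — one path of length 2: r = (1/2)^2 = 1/4).
r to a great-grandoffspring = 1/8 (three parent–offspring links: r = (1/2)^3 = 1/8).
Summing one r·B term per recipient: 3·0.25·0.442 + 3·0.125·0.533 + 4·0.25·0.164 + 3·0.125·0.185 = 0.76475.
0.76475 > 0.6: the indirect benefit exceeds the cost.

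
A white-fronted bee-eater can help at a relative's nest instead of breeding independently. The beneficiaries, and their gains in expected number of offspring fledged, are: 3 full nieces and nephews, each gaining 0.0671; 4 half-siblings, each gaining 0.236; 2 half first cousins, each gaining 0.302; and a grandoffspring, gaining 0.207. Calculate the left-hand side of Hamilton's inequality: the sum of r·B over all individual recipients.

0.375825

r to a full niece or nephew = 0.25 (full aunt/uncle↔niece/nephew: two paths of length 3 through the shared grandparent pair: r = 2·(1/2)^3 = 1/4).
r to a half-sibling = 1/4 (half-sibs share one parent — one path of length 2: r = (1/2)^2 = 1/4).
r to a half first cousin = 1/16 (half first cousins share one grandparent — one path of length 4: r = (1/2)^4 = 1/16).
r to a grandoffspring = 1/4 (two parent–offspring links: r = (1/2)^2 = 1/4).
Summing one r·B term per recipient: 3·0.25·0.0671 + 4·0.25·0.236 + 2·0.0625·0.302 + 1·0.25·0.207 = 0.375825.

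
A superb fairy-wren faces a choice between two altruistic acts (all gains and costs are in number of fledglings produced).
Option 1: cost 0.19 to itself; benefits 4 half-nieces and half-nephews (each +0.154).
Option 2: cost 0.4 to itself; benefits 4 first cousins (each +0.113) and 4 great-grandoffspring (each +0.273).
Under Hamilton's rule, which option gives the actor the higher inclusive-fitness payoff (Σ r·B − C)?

Option 1: r to a half-niece or half-nephew = 0.125.
Option 1: Σ r·B − C = (4·0.125·0.154) − 0.19 = -0.113.
Option 2: r to a first cousin = 0.125.
Option 2: r to a great-grandoffspring = 0.125.
Option 2: Σ r·B − C = (4·0.125·0.113 + 4·0.125·0.273) − 0.4 = -0.207.
Option 1 has the higher net inclusive-fitness payoff.

Option 1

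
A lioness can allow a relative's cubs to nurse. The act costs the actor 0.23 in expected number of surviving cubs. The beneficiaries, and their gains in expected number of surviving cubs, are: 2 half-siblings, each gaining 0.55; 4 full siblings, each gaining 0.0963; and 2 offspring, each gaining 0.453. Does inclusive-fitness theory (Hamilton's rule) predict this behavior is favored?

Hamilton's rule: the trait is favored when the sum of r·B over every recipient exceeds the actor's cost C.
r to a half-sibling = 0.25 (half-sibs share one parent — one path of length 2: r = (1/2)^2 = 1/4).
r to a full sibling = 1/2 (full sibs share both parents — two paths of length 2: r = 2·(1/2)^2 = 1/2).
r to an offspring = 1/2 (one parent–offspring link: r = (1/2)^1 = 1/2).
Summing one r·B term per recipient: 2·0.25·0.55 + 4·0.5·0.0963 + 2·0.5·0.453 = 0.9206.
0.9206 > 0.23: the indirect benefit exceeds the cost.

Yes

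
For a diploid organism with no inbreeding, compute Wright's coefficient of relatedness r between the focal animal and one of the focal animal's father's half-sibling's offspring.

0.0625

Each parent–offspring link contributes a factor of 1/2, and independent paths through distinct common ancestors add.
Half first cousins share one grandparent — one path of length 4: r = (1/2)^4 = 1/16.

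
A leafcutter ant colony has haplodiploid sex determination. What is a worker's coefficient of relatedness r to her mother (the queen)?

One meiotic link between diploid queen and diploid daughter: r = 1/2.

0.5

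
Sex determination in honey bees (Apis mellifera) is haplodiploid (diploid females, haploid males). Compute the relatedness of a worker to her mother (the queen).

0.5

One meiotic link between diploid queen and diploid daughter: r = 1/2.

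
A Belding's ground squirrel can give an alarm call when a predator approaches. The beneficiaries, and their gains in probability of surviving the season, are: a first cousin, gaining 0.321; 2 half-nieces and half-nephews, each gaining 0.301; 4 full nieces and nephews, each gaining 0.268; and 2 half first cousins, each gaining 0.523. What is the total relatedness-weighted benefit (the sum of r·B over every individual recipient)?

r to a first cousin = 0.125 (first cousins share one grandparent pair — two paths of length 4: r = 2·(1/2)^4 = 1/8).
r to a half-niece or half-nephew = 1/8 (half-aunt/uncle↔niece/nephew: one path of length 3: r = (1/2)^3 = 1/8).
r to a full niece or nephew = 0.25 (full aunt/uncle↔niece/nephew: two paths of length 3 through the shared grandparent pair: r = 2·(1/2)^3 = 1/4).
r to a half first cousin = 0.0625 (half first cousins share one grandparent — one path of length 4: r = (1/2)^4 = 1/16).
Summing one r·B term per recipient: 1·0.125·0.321 + 2·0.125·0.301 + 4·0.25·0.268 + 2·0.0625·0.523 = 0.44875.

0.44875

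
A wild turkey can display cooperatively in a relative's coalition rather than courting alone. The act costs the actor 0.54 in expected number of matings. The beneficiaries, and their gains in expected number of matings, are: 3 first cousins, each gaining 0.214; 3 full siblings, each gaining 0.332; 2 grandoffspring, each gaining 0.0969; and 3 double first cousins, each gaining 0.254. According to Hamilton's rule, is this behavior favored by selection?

Yes

Hamilton's rule: the trait is favored when the sum of r·B over every recipient exceeds the actor's cost C.
r to a first cousin = 1/8 (first cousins share one grandparent pair — two paths of length 4: r = 2·(1/2)^4 = 1/8).
r to a full sibling = 0.5 (full sibs share both parents — two paths of length 2: r = 2·(1/2)^2 = 1/2).
r to a grandoffspring = 0.25 (two parent–offspring links: r = (1/2)^2 = 1/4).
r to a double first cousin = 0.25 (double first cousins share both grandparent pairs — four paths of length 4: r = 4·(1/2)^4 = 1/4).
Summing one r·B term per recipient: 3·0.125·0.214 + 3·0.5·0.332 + 2·0.25·0.0969 + 3·0.25·0.254 = 0.8172.
0.8172 > 0.54: the indirect benefit exceeds the cost.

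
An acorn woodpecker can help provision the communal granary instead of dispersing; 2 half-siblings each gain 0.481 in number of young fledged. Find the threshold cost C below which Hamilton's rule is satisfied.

0.2405

r to a half-sibling = 0.25 (half-sibs share one parent — one path of length 2: r = (1/2)^2 = 1/4).
Hamilton's rule: n·r·B > C, so the trait is favored while C < n·r·B = 2·0.25·0.481 = 0.2405.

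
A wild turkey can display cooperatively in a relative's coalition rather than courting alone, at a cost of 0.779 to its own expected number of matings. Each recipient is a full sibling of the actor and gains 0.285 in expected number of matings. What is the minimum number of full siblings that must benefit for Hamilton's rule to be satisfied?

r to a full sibling = 0.5 (full sibs share both parents — two paths of length 2: r = 2·(1/2)^2 = 1/2).
Hamilton's rule: n·r·B > C  ⇒  n > C/(r·B) = 0.779/(0.5·0.285) = 5.467.
The smallest integer exceeding 5.467 is 6.

6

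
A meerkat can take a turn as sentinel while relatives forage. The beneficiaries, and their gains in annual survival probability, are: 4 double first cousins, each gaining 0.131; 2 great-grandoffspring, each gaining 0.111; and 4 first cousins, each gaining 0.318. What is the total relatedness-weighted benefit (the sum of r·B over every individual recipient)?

r to a double first cousin = 0.25 (double first cousins share both grandparent pairs — four paths of length 4: r = 4·(1/2)^4 = 1/4).
r to a great-grandoffspring = 0.125 (three parent–offspring links: r = (1/2)^3 = 1/8).
r to a first cousin = 0.125 (first cousins share one grandparent pair — two paths of length 4: r = 2·(1/2)^4 = 1/8).
Summing one r·B term per recipient: 4·0.25·0.131 + 2·0.125·0.111 + 4·0.125·0.318 = 0.31775.

0.31775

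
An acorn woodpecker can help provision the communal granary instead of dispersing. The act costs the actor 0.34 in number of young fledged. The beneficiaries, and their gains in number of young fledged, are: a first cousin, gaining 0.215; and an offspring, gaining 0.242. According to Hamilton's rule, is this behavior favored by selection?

No

Hamilton's rule: the trait is favored when the sum of r·B over every recipient exceeds the actor's cost C.
r to a first cousin = 0.125 (first cousins share one grandparent pair — two paths of length 4: r = 2·(1/2)^4 = 1/8).
r to an offspring = 1/2 (one parent–offspring link: r = (1/2)^1 = 1/2).
Summing one r·B term per recipient: 1·0.125·0.215 + 1·0.5·0.242 = 0.147875.
0.147875 < 0.34: the indirect benefit is less than the cost.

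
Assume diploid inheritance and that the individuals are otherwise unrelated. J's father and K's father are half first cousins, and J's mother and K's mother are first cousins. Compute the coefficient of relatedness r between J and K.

Relatedness sums over independent paths through distinct common ancestors.
J and K are related in two ways: half second cousins through their fathers (r = 1/64) and second cousins through their mothers (r = 1/32).
r = 1/64 + 1/32 = 0.046875.

0.046875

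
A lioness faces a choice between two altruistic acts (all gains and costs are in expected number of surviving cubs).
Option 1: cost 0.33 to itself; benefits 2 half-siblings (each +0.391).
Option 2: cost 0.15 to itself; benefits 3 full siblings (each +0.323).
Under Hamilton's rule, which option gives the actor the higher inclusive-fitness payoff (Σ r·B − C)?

Option 1: r to a half-sibling = 0.25.
Option 1: Σ r·B − C = (2·0.25·0.391) − 0.33 = -0.1345.
Option 2: r to a full sibling = 0.5.
Option 2: Σ r·B − C = (3·0.5·0.323) − 0.15 = 0.3345.
Option 2 has the higher net inclusive-fitness payoff.

Option 2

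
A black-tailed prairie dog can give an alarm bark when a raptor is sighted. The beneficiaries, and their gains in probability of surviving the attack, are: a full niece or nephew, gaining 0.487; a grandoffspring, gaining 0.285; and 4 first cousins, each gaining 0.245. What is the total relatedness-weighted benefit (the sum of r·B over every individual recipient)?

0.3155

r to a full niece or nephew = 0.25 (full aunt/uncle↔niece/nephew: two paths of length 3 through the shared grandparent pair: r = 2·(1/2)^3 = 1/4).
r to a grandoffspring = 0.25 (two parent–offspring links: r = (1/2)^2 = 1/4).
r to a first cousin = 1/8 (first cousins share one grandparent pair — two paths of length 4: r = 2·(1/2)^4 = 1/8).
Summing one r·B term per recipient: 1·0.25·0.487 + 1·0.25·0.285 + 4·0.125·0.245 = 0.3155.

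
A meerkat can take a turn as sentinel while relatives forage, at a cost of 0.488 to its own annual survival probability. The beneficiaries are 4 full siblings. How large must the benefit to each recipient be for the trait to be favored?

r to a full sibling = 1/2 (full sibs share both parents — two paths of length 2: r = 2·(1/2)^2 = 1/2).
Hamilton's rule with n recipients of equal r: n·r·B > C, so B > C/(n·r) = 0.488/(4·0.5) = 0.244.

0.244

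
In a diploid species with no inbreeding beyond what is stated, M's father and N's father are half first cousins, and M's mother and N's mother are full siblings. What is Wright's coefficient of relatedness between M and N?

0.140625

Relatedness sums over independent paths through distinct common ancestors.
M and N are related in two ways: half second cousins through their fathers (r = 1/64) and first cousins through their mothers (r = 1/8).
r = 1/64 + 1/8 = 0.140625.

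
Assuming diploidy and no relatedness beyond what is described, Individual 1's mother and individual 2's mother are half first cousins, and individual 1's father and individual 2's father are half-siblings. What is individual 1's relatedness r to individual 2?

Independent pedigree routes through distinct common ancestors add.
Individual 1 and individual 2 are related in two ways: half second cousins through their mothers (r = 1/64) and half first cousins through their fathers (r = 1/16).
r = 1/64 + 1/16 = 5/64 = 0.078125.

0.078125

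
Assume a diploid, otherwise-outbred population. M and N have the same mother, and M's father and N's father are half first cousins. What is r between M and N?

Relatedness sums over independent paths through distinct common ancestors.
M and N are related in two ways: half-sibs through their shared mother (r = 1/4) and half second cousins through their fathers (r = 1/64).
r = 1/4 + 1/64 = 0.265625.

0.265625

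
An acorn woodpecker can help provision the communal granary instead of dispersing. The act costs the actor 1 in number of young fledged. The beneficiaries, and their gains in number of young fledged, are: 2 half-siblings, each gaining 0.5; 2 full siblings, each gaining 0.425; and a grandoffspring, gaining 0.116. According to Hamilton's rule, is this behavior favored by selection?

Hamilton's rule: the trait is favored when the sum of r·B over every recipient exceeds the actor's cost C.
r to a half-sibling = 0.25 (half-sibs share one parent — one path of length 2: r = (1/2)^2 = 1/4).
r to a full sibling = 1/2 (full sibs share both parents — two paths of length 2: r = 2·(1/2)^2 = 1/2).
r to a grandoffspring = 1/4 (two parent–offspring links: r = (1/2)^2 = 1/4).
Summing one r·B term per recipient: 2·0.25·0.5 + 2·0.5·0.425 + 1·0.25·0.116 = 0.704.
0.704 < 1: the indirect benefit is less than the cost.

No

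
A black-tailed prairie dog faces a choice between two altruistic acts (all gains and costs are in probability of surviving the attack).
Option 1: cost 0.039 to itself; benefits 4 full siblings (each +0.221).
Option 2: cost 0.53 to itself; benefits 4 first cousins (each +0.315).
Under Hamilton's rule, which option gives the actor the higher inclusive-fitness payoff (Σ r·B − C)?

Option 1

Option 1: r to a full sibling = 0.5.
Option 1: Σ r·B − C = (4·0.5·0.221) − 0.039 = 0.403.
Option 2: r to a first cousin = 0.125.
Option 2: Σ r·B − C = (4·0.125·0.315) − 0.53 = -0.3725.
Option 1 has the higher net inclusive-fitness payoff.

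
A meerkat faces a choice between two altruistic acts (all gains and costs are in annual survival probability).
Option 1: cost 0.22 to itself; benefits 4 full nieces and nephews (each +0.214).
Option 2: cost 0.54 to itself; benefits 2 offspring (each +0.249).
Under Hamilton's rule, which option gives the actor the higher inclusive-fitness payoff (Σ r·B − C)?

Option 1

Option 1: r to a full niece or nephew = 0.25.
Option 1: Σ r·B − C = (4·0.25·0.214) − 0.22 = -0.006.
Option 2: r to an offspring = 0.5.
Option 2: Σ r·B − C = (2·0.5·0.249) − 0.54 = -0.291.
Option 1 has the higher net inclusive-fitness payoff.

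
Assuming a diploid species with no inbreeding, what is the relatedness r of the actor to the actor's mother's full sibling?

0.25

Each parent–offspring link contributes a factor of 1/2, and independent paths through distinct common ancestors add.
Full aunt/uncle↔niece/nephew: two paths of length 3 through the shared grandparent pair: r = 2·(1/2)^3 = 1/4.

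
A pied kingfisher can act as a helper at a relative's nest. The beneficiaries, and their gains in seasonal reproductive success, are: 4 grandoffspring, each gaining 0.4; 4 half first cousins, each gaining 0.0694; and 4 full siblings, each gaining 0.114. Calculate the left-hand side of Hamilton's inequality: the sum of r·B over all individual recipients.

0.64535

r to a grandoffspring = 0.25 (two parent–offspring links: r = (1/2)^2 = 1/4).
r to a half first cousin = 0.0625 (half first cousins share one grandparent — one path of length 4: r = (1/2)^4 = 1/16).
r to a full sibling = 1/2 (full sibs share both parents — two paths of length 2: r = 2·(1/2)^2 = 1/2).
Summing one r·B term per recipient: 4·0.25·0.4 + 4·0.0625·0.0694 + 4·0.5·0.114 = 0.64535.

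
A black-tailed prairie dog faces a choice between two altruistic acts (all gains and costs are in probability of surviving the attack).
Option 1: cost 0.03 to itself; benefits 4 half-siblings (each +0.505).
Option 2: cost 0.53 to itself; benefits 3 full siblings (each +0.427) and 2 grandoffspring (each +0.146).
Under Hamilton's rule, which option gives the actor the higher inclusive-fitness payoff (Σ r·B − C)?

Option 1: r to a half-sibling = 0.25.
Option 1: Σ r·B − C = (4·0.25·0.505) − 0.03 = 0.475.
Option 2: r to a full sibling = 0.5.
Option 2: r to a grandoffspring = 0.25.
Option 2: Σ r·B − C = (3·0.5·0.427 + 2·0.25·0.146) − 0.53 = 0.1835.
Option 1 has the higher net inclusive-fitness payoff.

Option 1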